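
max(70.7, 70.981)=70.981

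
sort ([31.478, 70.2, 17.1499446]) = [17.1499446, 31.478, 70.2]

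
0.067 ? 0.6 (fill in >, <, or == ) <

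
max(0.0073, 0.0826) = 0.0826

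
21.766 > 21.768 False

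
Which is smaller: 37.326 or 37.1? 37.1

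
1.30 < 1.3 False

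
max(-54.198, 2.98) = 2.98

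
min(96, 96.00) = 96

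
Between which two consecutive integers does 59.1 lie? 59 and 60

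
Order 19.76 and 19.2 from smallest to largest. 19.2, 19.76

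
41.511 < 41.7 True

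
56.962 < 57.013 True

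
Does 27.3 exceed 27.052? Yes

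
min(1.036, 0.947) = 0.947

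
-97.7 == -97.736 False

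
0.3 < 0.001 False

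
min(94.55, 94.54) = 94.54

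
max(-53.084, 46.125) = 46.125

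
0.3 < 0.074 False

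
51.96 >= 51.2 True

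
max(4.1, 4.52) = 4.52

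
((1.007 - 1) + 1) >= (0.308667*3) True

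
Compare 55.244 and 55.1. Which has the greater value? 55.244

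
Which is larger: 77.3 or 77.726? 77.726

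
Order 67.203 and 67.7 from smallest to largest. 67.203, 67.7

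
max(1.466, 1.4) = 1.466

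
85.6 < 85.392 False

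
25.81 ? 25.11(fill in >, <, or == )>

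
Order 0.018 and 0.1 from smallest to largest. 0.018, 0.1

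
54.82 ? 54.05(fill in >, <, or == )>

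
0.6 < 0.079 False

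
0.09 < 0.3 True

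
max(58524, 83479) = 83479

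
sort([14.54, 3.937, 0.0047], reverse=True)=[14.54, 3.937, 0.0047]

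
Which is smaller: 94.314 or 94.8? 94.314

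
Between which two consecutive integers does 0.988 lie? 0 and 1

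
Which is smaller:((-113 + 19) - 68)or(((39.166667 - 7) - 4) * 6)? ((-113 + 19) - 68)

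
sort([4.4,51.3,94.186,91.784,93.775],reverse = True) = [94.186,93.775,91.784,51.3,4.4]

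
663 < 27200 True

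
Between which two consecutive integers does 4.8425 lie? 4 and 5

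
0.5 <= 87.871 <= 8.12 False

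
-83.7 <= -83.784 False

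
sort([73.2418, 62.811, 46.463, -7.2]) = [-7.2, 46.463, 62.811, 73.2418]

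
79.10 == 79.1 True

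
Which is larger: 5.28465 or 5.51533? 5.51533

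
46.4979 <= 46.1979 False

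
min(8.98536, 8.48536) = 8.48536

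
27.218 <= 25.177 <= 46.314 False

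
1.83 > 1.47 True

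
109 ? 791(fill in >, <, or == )<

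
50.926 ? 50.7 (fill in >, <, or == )>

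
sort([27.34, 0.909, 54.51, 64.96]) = [0.909, 27.34, 54.51, 64.96]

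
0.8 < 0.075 False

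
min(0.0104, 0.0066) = 0.0066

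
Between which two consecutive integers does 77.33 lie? 77 and 78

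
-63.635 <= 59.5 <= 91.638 True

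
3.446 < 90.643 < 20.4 False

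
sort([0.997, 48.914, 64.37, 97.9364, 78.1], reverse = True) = [97.9364, 78.1, 64.37, 48.914, 0.997]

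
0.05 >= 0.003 True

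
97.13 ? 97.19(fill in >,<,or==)<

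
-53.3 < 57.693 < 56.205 False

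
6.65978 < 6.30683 False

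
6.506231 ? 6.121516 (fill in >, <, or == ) >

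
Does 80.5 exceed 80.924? No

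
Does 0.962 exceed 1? No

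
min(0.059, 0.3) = 0.059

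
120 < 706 True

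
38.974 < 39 True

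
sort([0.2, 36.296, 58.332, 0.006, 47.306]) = [0.006, 0.2, 36.296, 47.306, 58.332]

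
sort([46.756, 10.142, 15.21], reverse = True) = [46.756, 15.21, 10.142]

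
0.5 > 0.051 True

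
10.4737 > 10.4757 False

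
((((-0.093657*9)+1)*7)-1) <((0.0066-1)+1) False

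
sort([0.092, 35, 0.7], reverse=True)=[35, 0.7, 0.092]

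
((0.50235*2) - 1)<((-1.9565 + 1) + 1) True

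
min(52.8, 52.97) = 52.8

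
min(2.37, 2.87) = 2.37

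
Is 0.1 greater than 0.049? Yes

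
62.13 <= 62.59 True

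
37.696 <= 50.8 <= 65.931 True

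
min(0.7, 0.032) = 0.032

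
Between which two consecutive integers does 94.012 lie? 94 and 95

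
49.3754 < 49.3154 False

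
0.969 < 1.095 True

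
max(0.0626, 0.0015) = 0.0626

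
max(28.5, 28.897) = 28.897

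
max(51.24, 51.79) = 51.79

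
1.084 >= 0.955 True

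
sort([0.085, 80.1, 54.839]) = [0.085, 54.839, 80.1]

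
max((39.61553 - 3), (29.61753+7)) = 36.61753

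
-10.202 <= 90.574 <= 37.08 False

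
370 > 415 False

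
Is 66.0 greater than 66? No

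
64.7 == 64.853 False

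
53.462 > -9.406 True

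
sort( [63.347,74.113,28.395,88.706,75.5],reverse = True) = [88.706,75.5,74.113,63.347,28.395]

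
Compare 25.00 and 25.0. They are equal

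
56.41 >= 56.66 False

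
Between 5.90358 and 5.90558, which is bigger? 5.90558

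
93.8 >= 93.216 True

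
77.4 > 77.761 False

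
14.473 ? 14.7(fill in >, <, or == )<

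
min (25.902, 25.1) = 25.1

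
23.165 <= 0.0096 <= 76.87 False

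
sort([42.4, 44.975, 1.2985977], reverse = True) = [44.975, 42.4, 1.2985977]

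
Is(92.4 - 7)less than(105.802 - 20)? Yes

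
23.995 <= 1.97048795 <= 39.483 False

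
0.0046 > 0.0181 False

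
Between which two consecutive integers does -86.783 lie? -87 and -86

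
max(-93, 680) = 680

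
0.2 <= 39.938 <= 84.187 True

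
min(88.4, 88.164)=88.164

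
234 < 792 True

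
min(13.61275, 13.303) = 13.303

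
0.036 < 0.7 True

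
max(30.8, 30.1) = 30.8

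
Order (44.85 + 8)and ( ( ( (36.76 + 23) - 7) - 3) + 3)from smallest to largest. ( ( ( (36.76 + 23) - 7) - 3) + 3), (44.85 + 8)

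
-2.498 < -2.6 False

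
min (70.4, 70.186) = 70.186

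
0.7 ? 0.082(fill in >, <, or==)>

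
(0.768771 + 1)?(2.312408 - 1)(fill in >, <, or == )>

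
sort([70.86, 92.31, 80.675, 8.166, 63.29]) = [8.166, 63.29, 70.86, 80.675, 92.31]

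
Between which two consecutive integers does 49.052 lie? 49 and 50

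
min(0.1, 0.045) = 0.045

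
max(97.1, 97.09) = 97.1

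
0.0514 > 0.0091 True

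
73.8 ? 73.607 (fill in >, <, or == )>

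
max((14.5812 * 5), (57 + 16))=73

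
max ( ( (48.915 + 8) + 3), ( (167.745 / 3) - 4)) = 59.915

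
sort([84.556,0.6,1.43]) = [0.6,1.43,84.556]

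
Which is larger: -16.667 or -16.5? -16.5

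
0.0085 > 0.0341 False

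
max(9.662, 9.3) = 9.662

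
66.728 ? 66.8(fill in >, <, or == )<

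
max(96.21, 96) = 96.21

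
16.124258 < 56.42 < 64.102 True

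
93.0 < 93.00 False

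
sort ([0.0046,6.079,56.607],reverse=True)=[56.607,6.079,0.0046]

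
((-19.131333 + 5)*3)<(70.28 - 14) True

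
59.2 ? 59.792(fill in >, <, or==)<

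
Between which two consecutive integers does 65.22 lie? 65 and 66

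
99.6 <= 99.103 False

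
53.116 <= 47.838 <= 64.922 False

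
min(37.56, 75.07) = 37.56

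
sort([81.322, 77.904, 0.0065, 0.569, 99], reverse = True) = [99, 81.322, 77.904, 0.569, 0.0065]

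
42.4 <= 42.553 True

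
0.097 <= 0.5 True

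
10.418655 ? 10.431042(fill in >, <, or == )<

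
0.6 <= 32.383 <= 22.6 False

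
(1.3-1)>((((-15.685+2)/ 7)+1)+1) True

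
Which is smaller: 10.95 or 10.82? 10.82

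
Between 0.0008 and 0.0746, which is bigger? 0.0746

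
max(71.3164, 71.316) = 71.3164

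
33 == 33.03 False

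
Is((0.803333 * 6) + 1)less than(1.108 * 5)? No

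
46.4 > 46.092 True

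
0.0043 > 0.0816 False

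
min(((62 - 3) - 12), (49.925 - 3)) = 46.925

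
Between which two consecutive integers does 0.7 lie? 0 and 1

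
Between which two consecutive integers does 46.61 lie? 46 and 47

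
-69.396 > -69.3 False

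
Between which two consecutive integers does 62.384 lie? 62 and 63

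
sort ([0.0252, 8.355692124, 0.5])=[0.0252, 0.5, 8.355692124]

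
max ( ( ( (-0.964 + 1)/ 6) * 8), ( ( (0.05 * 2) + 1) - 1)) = 0.1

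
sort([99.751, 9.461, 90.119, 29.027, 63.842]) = [9.461, 29.027, 63.842, 90.119, 99.751]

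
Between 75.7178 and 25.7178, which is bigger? 75.7178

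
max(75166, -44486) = 75166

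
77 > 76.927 True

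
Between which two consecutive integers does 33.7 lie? 33 and 34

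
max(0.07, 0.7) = 0.7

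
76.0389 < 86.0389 True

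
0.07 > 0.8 False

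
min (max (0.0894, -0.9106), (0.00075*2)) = 0.0015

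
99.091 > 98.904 True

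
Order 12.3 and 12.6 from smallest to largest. 12.3, 12.6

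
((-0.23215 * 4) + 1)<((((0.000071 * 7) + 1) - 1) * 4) False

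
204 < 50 False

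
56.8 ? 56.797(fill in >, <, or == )>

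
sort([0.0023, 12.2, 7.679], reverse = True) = [12.2, 7.679, 0.0023]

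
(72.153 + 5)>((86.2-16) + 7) False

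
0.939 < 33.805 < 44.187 True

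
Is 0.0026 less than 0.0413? Yes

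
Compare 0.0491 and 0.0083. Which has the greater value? 0.0491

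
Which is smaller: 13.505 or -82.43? -82.43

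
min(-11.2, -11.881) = -11.881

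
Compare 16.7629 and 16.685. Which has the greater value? 16.7629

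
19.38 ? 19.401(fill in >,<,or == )<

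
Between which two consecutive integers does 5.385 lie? 5 and 6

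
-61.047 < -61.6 False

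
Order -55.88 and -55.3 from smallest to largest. -55.88, -55.3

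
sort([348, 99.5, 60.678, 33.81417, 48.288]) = [33.81417, 48.288, 60.678, 99.5, 348]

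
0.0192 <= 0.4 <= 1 True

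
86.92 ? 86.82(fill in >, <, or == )>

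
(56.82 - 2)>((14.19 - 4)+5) True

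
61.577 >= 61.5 True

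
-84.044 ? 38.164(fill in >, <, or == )<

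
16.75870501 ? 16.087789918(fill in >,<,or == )>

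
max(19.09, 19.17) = 19.17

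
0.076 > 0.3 False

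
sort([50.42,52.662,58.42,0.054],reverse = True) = [58.42,52.662,50.42,0.054]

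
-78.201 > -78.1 False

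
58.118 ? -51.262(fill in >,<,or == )>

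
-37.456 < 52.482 True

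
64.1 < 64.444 True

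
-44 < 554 True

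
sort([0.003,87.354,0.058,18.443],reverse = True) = [87.354,18.443,0.058,0.003]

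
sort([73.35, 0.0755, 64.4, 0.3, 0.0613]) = [0.0613, 0.0755, 0.3, 64.4, 73.35]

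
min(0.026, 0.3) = 0.026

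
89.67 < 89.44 False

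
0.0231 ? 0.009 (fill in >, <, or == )>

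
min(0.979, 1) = 0.979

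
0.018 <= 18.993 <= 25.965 True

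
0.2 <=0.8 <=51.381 True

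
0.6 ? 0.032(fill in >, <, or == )>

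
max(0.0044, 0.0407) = 0.0407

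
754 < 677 False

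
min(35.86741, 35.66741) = 35.66741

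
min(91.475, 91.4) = 91.4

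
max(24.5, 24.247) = 24.5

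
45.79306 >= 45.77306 True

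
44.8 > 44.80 False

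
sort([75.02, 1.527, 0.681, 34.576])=[0.681, 1.527, 34.576, 75.02]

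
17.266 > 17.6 False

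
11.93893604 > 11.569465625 True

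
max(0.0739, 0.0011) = 0.0739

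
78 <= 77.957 False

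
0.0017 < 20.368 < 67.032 True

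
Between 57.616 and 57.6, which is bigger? 57.616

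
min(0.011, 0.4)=0.011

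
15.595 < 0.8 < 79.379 False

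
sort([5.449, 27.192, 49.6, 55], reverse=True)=[55, 49.6, 27.192, 5.449]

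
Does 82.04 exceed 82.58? No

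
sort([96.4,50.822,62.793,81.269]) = [50.822,62.793,81.269,96.4]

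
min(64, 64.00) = 64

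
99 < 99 False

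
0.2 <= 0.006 False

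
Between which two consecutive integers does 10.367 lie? 10 and 11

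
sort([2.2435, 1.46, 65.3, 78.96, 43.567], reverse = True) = [78.96, 65.3, 43.567, 2.2435, 1.46]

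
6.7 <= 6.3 False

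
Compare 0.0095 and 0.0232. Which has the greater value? 0.0232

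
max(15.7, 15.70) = 15.70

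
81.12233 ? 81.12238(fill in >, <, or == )<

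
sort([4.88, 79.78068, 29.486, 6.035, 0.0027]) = [0.0027, 4.88, 6.035, 29.486, 79.78068]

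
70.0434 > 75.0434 False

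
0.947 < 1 True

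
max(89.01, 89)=89.01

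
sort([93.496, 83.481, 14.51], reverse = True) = [93.496, 83.481, 14.51]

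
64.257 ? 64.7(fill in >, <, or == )<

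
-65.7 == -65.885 False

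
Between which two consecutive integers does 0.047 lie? 0 and 1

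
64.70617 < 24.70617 False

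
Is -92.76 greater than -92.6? No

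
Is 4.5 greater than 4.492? Yes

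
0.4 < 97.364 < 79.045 False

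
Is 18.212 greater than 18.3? No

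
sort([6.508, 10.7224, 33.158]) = [6.508, 10.7224, 33.158]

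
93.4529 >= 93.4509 True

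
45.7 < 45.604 False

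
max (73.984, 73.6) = 73.984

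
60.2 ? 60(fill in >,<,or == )>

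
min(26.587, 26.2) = 26.2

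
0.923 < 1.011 True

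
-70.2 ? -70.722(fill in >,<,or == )>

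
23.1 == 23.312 False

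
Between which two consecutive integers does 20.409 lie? 20 and 21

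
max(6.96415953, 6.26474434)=6.96415953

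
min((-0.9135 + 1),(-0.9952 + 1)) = 0.0048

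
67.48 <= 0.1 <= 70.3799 False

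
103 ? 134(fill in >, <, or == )<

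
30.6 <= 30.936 True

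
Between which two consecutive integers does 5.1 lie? 5 and 6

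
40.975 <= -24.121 False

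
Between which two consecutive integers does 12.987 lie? 12 and 13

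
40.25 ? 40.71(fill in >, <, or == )<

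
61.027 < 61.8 True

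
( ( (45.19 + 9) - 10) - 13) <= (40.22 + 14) True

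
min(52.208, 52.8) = 52.208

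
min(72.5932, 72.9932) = 72.5932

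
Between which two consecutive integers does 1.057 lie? 1 and 2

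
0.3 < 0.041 False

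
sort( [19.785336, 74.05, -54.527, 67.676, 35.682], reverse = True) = [74.05, 67.676, 35.682, 19.785336, -54.527]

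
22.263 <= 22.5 True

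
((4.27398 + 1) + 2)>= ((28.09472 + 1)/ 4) True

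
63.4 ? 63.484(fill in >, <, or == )<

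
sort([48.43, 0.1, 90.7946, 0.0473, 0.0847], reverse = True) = [90.7946, 48.43, 0.1, 0.0847, 0.0473]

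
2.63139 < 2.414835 False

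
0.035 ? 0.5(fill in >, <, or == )<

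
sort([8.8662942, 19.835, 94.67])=[8.8662942, 19.835, 94.67]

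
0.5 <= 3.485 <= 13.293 True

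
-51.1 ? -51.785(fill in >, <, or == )>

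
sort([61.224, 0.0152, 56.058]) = [0.0152, 56.058, 61.224]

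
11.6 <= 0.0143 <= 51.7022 False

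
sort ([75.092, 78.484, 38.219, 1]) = [1, 38.219, 75.092, 78.484]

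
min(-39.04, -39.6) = -39.6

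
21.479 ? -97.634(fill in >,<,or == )>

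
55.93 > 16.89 True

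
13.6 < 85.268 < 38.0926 False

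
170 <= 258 True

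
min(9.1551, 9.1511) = 9.1511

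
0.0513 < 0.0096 False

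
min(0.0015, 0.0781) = 0.0015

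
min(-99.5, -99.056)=-99.5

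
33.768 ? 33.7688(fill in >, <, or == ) <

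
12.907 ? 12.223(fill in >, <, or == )>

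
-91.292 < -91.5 False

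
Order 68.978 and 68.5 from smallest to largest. 68.5, 68.978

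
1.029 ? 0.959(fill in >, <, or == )>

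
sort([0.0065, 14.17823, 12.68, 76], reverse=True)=[76, 14.17823, 12.68, 0.0065]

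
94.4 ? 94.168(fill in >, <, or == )>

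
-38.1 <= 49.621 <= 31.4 False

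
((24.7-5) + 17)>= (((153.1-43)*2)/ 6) True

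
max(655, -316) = 655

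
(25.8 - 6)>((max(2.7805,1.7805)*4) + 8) True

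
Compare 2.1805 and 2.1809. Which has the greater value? 2.1809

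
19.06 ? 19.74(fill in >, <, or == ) <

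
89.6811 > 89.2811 True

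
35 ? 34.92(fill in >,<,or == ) >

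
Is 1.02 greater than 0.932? Yes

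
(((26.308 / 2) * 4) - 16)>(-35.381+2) True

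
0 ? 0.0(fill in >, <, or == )==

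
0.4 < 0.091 False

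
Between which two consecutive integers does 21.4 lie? 21 and 22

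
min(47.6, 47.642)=47.6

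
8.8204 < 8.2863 False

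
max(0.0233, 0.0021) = 0.0233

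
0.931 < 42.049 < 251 True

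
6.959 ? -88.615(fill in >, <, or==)>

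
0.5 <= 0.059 False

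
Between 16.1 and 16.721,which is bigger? 16.721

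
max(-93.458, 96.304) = 96.304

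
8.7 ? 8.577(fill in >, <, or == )>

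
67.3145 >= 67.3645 False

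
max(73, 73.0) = 73.0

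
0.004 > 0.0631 False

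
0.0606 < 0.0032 False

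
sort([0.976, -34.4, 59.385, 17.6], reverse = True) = [59.385, 17.6, 0.976, -34.4]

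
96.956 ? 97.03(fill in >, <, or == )<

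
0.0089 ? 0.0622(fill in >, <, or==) <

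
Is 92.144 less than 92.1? No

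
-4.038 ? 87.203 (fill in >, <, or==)<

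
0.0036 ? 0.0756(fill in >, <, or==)<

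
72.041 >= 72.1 False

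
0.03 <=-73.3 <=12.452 False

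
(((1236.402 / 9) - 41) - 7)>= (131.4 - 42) False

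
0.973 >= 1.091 False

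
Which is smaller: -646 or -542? -646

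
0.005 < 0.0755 True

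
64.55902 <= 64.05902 False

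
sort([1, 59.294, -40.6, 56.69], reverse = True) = [59.294, 56.69, 1, -40.6]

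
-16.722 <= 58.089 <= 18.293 False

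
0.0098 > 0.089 False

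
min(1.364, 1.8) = 1.364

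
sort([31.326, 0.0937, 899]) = [0.0937, 31.326, 899]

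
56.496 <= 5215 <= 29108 True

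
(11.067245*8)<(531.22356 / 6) False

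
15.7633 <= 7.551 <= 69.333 False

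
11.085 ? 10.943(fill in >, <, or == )>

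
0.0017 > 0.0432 False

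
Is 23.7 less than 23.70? No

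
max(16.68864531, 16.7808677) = 16.7808677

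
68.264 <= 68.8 True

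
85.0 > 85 False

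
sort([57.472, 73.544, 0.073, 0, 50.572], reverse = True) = [73.544, 57.472, 50.572, 0.073, 0]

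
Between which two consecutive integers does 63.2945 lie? 63 and 64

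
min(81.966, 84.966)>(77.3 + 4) True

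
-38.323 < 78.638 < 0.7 False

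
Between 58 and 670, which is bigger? 670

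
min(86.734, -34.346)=-34.346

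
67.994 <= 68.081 True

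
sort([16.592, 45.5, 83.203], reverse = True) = [83.203, 45.5, 16.592]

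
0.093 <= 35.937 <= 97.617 True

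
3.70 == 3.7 True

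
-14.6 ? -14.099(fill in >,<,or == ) <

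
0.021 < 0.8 True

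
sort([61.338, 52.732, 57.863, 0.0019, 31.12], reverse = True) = [61.338, 57.863, 52.732, 31.12, 0.0019]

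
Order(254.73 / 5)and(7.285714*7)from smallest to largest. (254.73 / 5), (7.285714*7)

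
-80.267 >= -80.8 True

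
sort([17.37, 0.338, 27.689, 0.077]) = [0.077, 0.338, 17.37, 27.689]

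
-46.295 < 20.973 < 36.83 True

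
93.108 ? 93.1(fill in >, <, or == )>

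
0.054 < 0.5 True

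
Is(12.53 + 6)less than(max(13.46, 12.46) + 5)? No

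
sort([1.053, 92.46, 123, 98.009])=[1.053, 92.46, 98.009, 123]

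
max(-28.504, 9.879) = 9.879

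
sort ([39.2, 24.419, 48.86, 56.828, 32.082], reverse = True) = [56.828, 48.86, 39.2, 32.082, 24.419]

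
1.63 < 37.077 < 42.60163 True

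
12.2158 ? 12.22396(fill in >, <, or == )<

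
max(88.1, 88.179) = 88.179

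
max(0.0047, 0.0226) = 0.0226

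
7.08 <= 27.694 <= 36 True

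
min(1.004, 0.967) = 0.967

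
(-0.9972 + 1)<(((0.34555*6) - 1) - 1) True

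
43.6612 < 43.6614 True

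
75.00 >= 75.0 True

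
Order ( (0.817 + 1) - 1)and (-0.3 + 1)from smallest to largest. (-0.3 + 1), ( (0.817 + 1) - 1)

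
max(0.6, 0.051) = 0.6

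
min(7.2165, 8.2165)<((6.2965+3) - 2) True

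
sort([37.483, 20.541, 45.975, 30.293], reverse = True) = [45.975, 37.483, 30.293, 20.541]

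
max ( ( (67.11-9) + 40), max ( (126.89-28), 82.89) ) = 98.89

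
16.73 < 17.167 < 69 True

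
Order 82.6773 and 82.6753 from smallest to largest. 82.6753, 82.6773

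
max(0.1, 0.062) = 0.1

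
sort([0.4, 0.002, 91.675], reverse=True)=[91.675, 0.4, 0.002]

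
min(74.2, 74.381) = 74.2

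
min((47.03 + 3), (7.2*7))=50.03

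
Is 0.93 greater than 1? No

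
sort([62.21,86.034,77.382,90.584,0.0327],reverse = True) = [90.584,86.034,77.382,62.21,0.0327]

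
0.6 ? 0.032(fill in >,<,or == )>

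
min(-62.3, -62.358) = -62.358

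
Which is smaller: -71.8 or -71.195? -71.8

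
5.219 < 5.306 True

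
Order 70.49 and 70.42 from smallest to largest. 70.42, 70.49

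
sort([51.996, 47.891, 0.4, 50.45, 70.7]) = [0.4, 47.891, 50.45, 51.996, 70.7]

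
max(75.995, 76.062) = 76.062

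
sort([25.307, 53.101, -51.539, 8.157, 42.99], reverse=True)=[53.101, 42.99, 25.307, 8.157, -51.539]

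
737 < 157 False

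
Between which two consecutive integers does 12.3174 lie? 12 and 13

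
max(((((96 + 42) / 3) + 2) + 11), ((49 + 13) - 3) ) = 59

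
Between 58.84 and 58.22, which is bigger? 58.84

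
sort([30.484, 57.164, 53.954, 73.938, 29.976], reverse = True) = [73.938, 57.164, 53.954, 30.484, 29.976]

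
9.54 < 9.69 True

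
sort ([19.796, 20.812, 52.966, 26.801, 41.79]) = [19.796, 20.812, 26.801, 41.79, 52.966]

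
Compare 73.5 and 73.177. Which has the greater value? 73.5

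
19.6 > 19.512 True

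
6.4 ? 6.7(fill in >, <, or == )<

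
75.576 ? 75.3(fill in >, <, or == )>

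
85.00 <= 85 True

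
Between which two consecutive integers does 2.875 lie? 2 and 3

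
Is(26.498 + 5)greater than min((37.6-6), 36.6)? No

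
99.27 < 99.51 True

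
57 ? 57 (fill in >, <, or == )==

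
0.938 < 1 True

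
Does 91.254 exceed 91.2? Yes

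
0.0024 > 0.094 False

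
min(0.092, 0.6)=0.092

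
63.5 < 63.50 False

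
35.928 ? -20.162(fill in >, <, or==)>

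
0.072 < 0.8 True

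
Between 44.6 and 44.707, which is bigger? 44.707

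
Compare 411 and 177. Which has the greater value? 411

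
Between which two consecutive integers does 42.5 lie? 42 and 43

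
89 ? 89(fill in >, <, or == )==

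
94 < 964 True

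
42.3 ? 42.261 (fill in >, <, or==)>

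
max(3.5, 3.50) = 3.50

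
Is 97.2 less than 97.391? Yes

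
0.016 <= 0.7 True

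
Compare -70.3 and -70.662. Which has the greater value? -70.3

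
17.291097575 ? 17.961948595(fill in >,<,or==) <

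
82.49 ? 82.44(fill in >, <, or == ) >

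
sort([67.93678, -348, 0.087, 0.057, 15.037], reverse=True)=[67.93678, 15.037, 0.087, 0.057, -348]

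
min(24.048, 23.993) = 23.993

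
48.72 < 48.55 False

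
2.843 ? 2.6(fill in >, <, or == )>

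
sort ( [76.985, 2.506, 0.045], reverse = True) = [76.985, 2.506, 0.045]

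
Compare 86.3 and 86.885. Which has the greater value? 86.885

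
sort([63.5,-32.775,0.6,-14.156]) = [-32.775,-14.156,0.6,63.5]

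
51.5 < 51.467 False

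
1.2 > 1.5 False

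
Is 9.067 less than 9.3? Yes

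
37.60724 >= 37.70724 False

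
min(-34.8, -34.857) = -34.857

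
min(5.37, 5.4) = 5.37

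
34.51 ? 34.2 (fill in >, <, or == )>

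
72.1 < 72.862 True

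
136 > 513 False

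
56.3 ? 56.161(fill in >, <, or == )>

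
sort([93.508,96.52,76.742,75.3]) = [75.3,76.742,93.508,96.52]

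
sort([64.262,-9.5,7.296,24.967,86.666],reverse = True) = [86.666,64.262,24.967,7.296,-9.5]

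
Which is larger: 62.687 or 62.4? 62.687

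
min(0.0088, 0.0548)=0.0088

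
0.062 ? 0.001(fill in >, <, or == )>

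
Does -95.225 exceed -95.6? Yes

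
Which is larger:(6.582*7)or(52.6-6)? (52.6-6)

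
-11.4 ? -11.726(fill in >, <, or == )>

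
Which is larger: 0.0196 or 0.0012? 0.0196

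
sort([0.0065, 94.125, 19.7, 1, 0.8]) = [0.0065, 0.8, 1, 19.7, 94.125]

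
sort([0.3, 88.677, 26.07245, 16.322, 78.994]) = [0.3, 16.322, 26.07245, 78.994, 88.677]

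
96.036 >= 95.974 True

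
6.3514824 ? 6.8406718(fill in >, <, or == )<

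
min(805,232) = 232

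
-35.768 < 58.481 True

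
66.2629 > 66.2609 True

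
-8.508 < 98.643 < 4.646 False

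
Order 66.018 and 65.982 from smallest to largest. 65.982, 66.018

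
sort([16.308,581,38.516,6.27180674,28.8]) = [6.27180674,16.308,28.8,38.516,581]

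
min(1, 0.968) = 0.968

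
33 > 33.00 False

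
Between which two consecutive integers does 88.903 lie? 88 and 89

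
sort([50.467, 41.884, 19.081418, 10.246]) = [10.246, 19.081418, 41.884, 50.467]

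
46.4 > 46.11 True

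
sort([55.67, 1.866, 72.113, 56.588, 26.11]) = [1.866, 26.11, 55.67, 56.588, 72.113]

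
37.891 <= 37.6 False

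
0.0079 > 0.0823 False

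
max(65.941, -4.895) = 65.941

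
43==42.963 False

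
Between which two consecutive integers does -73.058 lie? -74 and -73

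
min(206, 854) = 206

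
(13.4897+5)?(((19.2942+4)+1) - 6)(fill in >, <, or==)>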